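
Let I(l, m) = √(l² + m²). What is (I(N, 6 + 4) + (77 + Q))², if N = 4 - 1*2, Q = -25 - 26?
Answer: 780 + 104*√26 ≈ 1310.3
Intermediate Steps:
Q = -51
N = 2 (N = 4 - 2 = 2)
(I(N, 6 + 4) + (77 + Q))² = (√(2² + (6 + 4)²) + (77 - 51))² = (√(4 + 10²) + 26)² = (√(4 + 100) + 26)² = (√104 + 26)² = (2*√26 + 26)² = (26 + 2*√26)²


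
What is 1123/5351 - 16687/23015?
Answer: -63446292/123153265 ≈ -0.51518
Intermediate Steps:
1123/5351 - 16687/23015 = -63446292/123153265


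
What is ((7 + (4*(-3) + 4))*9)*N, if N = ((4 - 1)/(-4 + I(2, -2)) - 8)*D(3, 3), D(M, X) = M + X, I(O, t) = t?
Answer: 459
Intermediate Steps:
N = -51 (N = ((4 - 1)/(-4 - 2) - 8)*(3 + 3) = (3/(-6) - 8)*6 = (3*(-1/6) - 8)*6 = (-1/2 - 8)*6 = -17/2*6 = -51)
((7 + (4*(-3) + 4))*9)*N = ((7 + (4*(-3) + 4))*9)*(-51) = ((7 + (-12 + 4))*9)*(-51) = ((7 - 8)*9)*(-51) = -1*9*(-51) = -9*(-51) = 459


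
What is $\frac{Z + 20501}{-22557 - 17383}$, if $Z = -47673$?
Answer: $\frac{6793}{9985} \approx 0.68032$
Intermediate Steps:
$\frac{Z + 20501}{-22557 - 17383} = \frac{-47673 + 20501}{-22557 - 17383} = - \frac{27172}{-39940} = \left(-27172\right) \left(- \frac{1}{39940}\right) = \frac{6793}{9985}$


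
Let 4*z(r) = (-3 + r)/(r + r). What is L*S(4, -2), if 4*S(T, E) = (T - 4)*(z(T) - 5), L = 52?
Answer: 0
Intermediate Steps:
z(r) = (-3 + r)/(8*r) (z(r) = ((-3 + r)/(r + r))/4 = ((-3 + r)/((2*r)))/4 = ((-3 + r)*(1/(2*r)))/4 = ((-3 + r)/(2*r))/4 = (-3 + r)/(8*r))
S(T, E) = (-5 + (-3 + T)/(8*T))*(-4 + T)/4 (S(T, E) = ((T - 4)*((-3 + T)/(8*T) - 5))/4 = ((-4 + T)*(-5 + (-3 + T)/(8*T)))/4 = ((-5 + (-3 + T)/(8*T))*(-4 + T))/4 = (-5 + (-3 + T)/(8*T))*(-4 + T)/4)
L*S(4, -2) = 52*((3/32)*(4 - 13*4² + 51*4)/4) = 52*((3/32)*(¼)*(4 - 13*16 + 204)) = 52*((3/32)*(¼)*(4 - 208 + 204)) = 52*((3/32)*(¼)*0) = 52*0 = 0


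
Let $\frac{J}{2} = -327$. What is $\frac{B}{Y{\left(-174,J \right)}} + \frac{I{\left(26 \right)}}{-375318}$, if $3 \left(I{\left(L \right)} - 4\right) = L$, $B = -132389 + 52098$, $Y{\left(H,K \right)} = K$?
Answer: $\frac{15067324627}{122728986} \approx 122.77$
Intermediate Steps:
$J = -654$ ($J = 2 \left(-327\right) = -654$)
$B = -80291$
$I{\left(L \right)} = 4 + \frac{L}{3}$
$\frac{B}{Y{\left(-174,J \right)}} + \frac{I{\left(26 \right)}}{-375318} = - \frac{80291}{-654} + \frac{4 + \frac{1}{3} \cdot 26}{-375318} = \left(-80291\right) \left(- \frac{1}{654}\right) + \left(4 + \frac{26}{3}\right) \left(- \frac{1}{375318}\right) = \frac{80291}{654} + \frac{38}{3} \left(- \frac{1}{375318}\right) = \frac{80291}{654} - \frac{19}{562977} = \frac{15067324627}{122728986}$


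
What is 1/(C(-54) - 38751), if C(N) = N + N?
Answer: -1/38859 ≈ -2.5734e-5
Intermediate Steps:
C(N) = 2*N
1/(C(-54) - 38751) = 1/(2*(-54) - 38751) = 1/(-108 - 38751) = 1/(-38859) = -1/38859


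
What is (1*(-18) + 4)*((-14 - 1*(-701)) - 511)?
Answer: -2464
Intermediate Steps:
(1*(-18) + 4)*((-14 - 1*(-701)) - 511) = (-18 + 4)*((-14 + 701) - 511) = -14*(687 - 511) = -14*176 = -2464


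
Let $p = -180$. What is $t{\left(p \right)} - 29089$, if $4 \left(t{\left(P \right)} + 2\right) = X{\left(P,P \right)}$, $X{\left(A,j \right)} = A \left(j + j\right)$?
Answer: $-12891$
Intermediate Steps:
$X{\left(A,j \right)} = 2 A j$ ($X{\left(A,j \right)} = A 2 j = 2 A j$)
$t{\left(P \right)} = -2 + \frac{P^{2}}{2}$ ($t{\left(P \right)} = -2 + \frac{2 P P}{4} = -2 + \frac{2 P^{2}}{4} = -2 + \frac{P^{2}}{2}$)
$t{\left(p \right)} - 29089 = \left(-2 + \frac{\left(-180\right)^{2}}{2}\right) - 29089 = \left(-2 + \frac{1}{2} \cdot 32400\right) - 29089 = \left(-2 + 16200\right) - 29089 = 16198 - 29089 = -12891$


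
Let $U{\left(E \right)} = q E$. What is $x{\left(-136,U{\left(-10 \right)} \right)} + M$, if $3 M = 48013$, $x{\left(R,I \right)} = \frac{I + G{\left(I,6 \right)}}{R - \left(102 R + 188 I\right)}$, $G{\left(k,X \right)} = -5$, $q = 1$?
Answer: $\frac{749770963}{46848} \approx 16004.0$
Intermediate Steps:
$U{\left(E \right)} = E$ ($U{\left(E \right)} = 1 E = E$)
$x{\left(R,I \right)} = \frac{-5 + I}{- 188 I - 101 R}$ ($x{\left(R,I \right)} = \frac{I - 5}{R - \left(102 R + 188 I\right)} = \frac{-5 + I}{R - \left(102 R + 188 I\right)} = \frac{-5 + I}{- 188 I - 101 R}$)
$M = \frac{48013}{3}$ ($M = \frac{1}{3} \cdot 48013 = \frac{48013}{3} \approx 16004.0$)
$x{\left(-136,U{\left(-10 \right)} \right)} + M = \frac{5 - -10}{101 \left(-136\right) + 188 \left(-10\right)} + \frac{48013}{3} = \frac{5 + 10}{-13736 - 1880} + \frac{48013}{3} = \frac{1}{-15616} \cdot 15 + \frac{48013}{3} = \left(- \frac{1}{15616}\right) 15 + \frac{48013}{3} = - \frac{15}{15616} + \frac{48013}{3} = \frac{749770963}{46848}$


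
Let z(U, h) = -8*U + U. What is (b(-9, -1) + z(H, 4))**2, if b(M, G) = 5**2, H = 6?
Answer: 289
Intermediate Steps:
b(M, G) = 25
z(U, h) = -7*U
(b(-9, -1) + z(H, 4))**2 = (25 - 7*6)**2 = (25 - 42)**2 = (-17)**2 = 289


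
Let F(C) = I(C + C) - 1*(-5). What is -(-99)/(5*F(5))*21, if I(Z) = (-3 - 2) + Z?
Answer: 2079/50 ≈ 41.580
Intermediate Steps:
I(Z) = -5 + Z
F(C) = 2*C (F(C) = (-5 + (C + C)) - 1*(-5) = (-5 + 2*C) + 5 = 2*C)
-(-99)/(5*F(5))*21 = -(-99)/(5*(2*5))*21 = -(-99)/(5*10)*21 = -(-99)/50*21 = -11*(-9/50)*21 = (99/50)*21 = 2079/50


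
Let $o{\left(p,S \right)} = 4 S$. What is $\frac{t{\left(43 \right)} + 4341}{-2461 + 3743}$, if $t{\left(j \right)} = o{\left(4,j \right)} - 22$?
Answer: $\frac{4491}{1282} \approx 3.5031$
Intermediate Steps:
$t{\left(j \right)} = -22 + 4 j$ ($t{\left(j \right)} = 4 j - 22 = -22 + 4 j$)
$\frac{t{\left(43 \right)} + 4341}{-2461 + 3743} = \frac{\left(-22 + 4 \cdot 43\right) + 4341}{-2461 + 3743} = \frac{\left(-22 + 172\right) + 4341}{1282} = \left(150 + 4341\right) \frac{1}{1282} = 4491 \cdot \frac{1}{1282} = \frac{4491}{1282}$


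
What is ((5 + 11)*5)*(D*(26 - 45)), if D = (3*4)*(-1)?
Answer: 18240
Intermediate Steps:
D = -12 (D = 12*(-1) = -12)
((5 + 11)*5)*(D*(26 - 45)) = ((5 + 11)*5)*(-12*(26 - 45)) = (16*5)*(-12*(-19)) = 80*228 = 18240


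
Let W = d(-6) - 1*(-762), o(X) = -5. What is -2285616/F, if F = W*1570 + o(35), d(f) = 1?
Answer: -134448/70465 ≈ -1.9080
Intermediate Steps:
W = 763 (W = 1 - 1*(-762) = 1 + 762 = 763)
F = 1197905 (F = 763*1570 - 5 = 1197910 - 5 = 1197905)
-2285616/F = -2285616/1197905 = -2285616*1/1197905 = -134448/70465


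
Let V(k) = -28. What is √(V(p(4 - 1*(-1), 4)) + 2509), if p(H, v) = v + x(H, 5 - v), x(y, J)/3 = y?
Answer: √2481 ≈ 49.810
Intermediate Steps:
x(y, J) = 3*y
p(H, v) = v + 3*H
√(V(p(4 - 1*(-1), 4)) + 2509) = √(-28 + 2509) = √2481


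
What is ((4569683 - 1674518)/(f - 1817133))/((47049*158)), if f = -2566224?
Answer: -321685/3620527225766 ≈ -8.8850e-8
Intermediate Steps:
((4569683 - 1674518)/(f - 1817133))/((47049*158)) = ((4569683 - 1674518)/(-2566224 - 1817133))/((47049*158)) = (2895165/(-4383357))/7433742 = (2895165*(-1/4383357))*(1/7433742) = -965055/1461119*1/7433742 = -321685/3620527225766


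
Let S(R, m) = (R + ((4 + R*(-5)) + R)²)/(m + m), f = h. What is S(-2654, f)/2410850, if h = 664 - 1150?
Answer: -56390873/1171673100 ≈ -0.048128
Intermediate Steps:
h = -486
f = -486
S(R, m) = (R + (4 - 4*R)²)/(2*m) (S(R, m) = (R + ((4 - 5*R) + R)²)/((2*m)) = (R + (4 - 4*R)²)*(1/(2*m)) = (R + (4 - 4*R)²)/(2*m))
S(-2654, f)/2410850 = ((½)*(-2654 + 16*(-1 - 2654)²)/(-486))/2410850 = ((½)*(-1/486)*(-2654 + 16*(-2655)²))*(1/2410850) = ((½)*(-1/486)*(-2654 + 16*7049025))*(1/2410850) = ((½)*(-1/486)*(-2654 + 112784400))*(1/2410850) = ((½)*(-1/486)*112781746)*(1/2410850) = -56390873/486*1/2410850 = -56390873/1171673100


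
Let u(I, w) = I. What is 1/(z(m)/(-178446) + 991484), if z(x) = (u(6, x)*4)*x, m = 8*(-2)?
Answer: 29741/29487725708 ≈ 1.0086e-6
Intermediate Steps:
m = -16
z(x) = 24*x (z(x) = (6*4)*x = 24*x)
1/(z(m)/(-178446) + 991484) = 1/((24*(-16))/(-178446) + 991484) = 1/(-384*(-1/178446) + 991484) = 1/(64/29741 + 991484) = 1/(29487725708/29741) = 29741/29487725708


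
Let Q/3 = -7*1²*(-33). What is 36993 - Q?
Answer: 36300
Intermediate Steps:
Q = 693 (Q = 3*(-7*1²*(-33)) = 3*(-7*1*(-33)) = 3*(-7*(-33)) = 3*231 = 693)
36993 - Q = 36993 - 1*693 = 36993 - 693 = 36300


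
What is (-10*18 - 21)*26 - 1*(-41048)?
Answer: 35822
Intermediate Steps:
(-10*18 - 21)*26 - 1*(-41048) = (-180 - 21)*26 + 41048 = -201*26 + 41048 = -5226 + 41048 = 35822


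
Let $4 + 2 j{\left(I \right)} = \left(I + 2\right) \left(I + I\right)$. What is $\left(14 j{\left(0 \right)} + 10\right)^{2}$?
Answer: $324$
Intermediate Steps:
$j{\left(I \right)} = -2 + I \left(2 + I\right)$ ($j{\left(I \right)} = -2 + \frac{\left(I + 2\right) \left(I + I\right)}{2} = -2 + \frac{\left(2 + I\right) 2 I}{2} = -2 + \frac{2 I \left(2 + I\right)}{2} = -2 + I \left(2 + I\right)$)
$\left(14 j{\left(0 \right)} + 10\right)^{2} = \left(14 \left(-2 + 0^{2} + 2 \cdot 0\right) + 10\right)^{2} = \left(14 \left(-2 + 0 + 0\right) + 10\right)^{2} = \left(14 \left(-2\right) + 10\right)^{2} = \left(-28 + 10\right)^{2} = \left(-18\right)^{2} = 324$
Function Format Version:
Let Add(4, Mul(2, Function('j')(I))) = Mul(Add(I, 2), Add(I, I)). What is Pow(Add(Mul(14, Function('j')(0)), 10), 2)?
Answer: 324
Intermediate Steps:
Function('j')(I) = Add(-2, Mul(I, Add(2, I))) (Function('j')(I) = Add(-2, Mul(Rational(1, 2), Mul(Add(I, 2), Add(I, I)))) = Add(-2, Mul(Rational(1, 2), Mul(Add(2, I), Mul(2, I)))) = Add(-2, Mul(Rational(1, 2), Mul(2, I, Add(2, I)))) = Add(-2, Mul(I, Add(2, I))))
Pow(Add(Mul(14, Function('j')(0)), 10), 2) = Pow(Add(Mul(14, Add(-2, Pow(0, 2), Mul(2, 0))), 10), 2) = Pow(Add(Mul(14, Add(-2, 0, 0)), 10), 2) = Pow(Add(Mul(14, -2), 10), 2) = Pow(Add(-28, 10), 2) = Pow(-18, 2) = 324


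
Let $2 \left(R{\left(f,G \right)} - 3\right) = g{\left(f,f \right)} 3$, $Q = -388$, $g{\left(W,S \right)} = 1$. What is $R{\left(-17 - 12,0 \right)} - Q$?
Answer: $\frac{785}{2} \approx 392.5$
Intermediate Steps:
$R{\left(f,G \right)} = \frac{9}{2}$ ($R{\left(f,G \right)} = 3 + \frac{1 \cdot 3}{2} = 3 + \frac{1}{2} \cdot 3 = 3 + \frac{3}{2} = \frac{9}{2}$)
$R{\left(-17 - 12,0 \right)} - Q = \frac{9}{2} - -388 = \frac{9}{2} + 388 = \frac{785}{2}$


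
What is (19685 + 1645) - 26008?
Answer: -4678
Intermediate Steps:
(19685 + 1645) - 26008 = 21330 - 26008 = -4678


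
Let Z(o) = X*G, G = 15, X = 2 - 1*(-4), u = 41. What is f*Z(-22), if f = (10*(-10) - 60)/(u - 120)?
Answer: 14400/79 ≈ 182.28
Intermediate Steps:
X = 6 (X = 2 + 4 = 6)
Z(o) = 90 (Z(o) = 6*15 = 90)
f = 160/79 (f = (10*(-10) - 60)/(41 - 120) = (-100 - 60)/(-79) = -160*(-1/79) = 160/79 ≈ 2.0253)
f*Z(-22) = (160/79)*90 = 14400/79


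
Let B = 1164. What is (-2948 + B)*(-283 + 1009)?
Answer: -1295184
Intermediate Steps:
(-2948 + B)*(-283 + 1009) = (-2948 + 1164)*(-283 + 1009) = -1784*726 = -1295184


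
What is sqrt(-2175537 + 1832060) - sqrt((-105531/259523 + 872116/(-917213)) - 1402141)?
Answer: I*(sqrt(343477) - sqrt(656596929689567701512984570)/21639806309) ≈ -598.05*I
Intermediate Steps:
sqrt(-2175537 + 1832060) - sqrt((-105531/259523 + 872116/(-917213)) - 1402141) = sqrt(-343477) - sqrt((-105531*1/259523 + 872116*(-1/917213)) - 1402141) = I*sqrt(343477) - sqrt((-105531/259523 - 872116/917213) - 1402141) = I*sqrt(343477) - sqrt(-29375324161/21639806309 - 1402141) = I*sqrt(343477) - sqrt(-30342089033231730/21639806309) = I*sqrt(343477) - I*sqrt(656596929689567701512984570)/21639806309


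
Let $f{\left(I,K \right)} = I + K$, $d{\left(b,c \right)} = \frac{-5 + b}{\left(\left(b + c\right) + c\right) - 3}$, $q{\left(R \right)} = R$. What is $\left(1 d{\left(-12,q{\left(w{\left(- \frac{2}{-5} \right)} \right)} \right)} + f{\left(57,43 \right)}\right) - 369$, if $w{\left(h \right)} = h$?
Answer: $- \frac{19014}{71} \approx -267.8$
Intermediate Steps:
$d{\left(b,c \right)} = \frac{-5 + b}{-3 + b + 2 c}$ ($d{\left(b,c \right)} = \frac{-5 + b}{\left(b + 2 c\right) - 3} = \frac{-5 + b}{-3 + b + 2 c}$)
$\left(1 d{\left(-12,q{\left(w{\left(- \frac{2}{-5} \right)} \right)} \right)} + f{\left(57,43 \right)}\right) - 369 = \left(1 \frac{-5 - 12}{-3 - 12 + 2 \left(- \frac{2}{-5}\right)} + \left(57 + 43\right)\right) - 369 = \left(1 \frac{1}{-3 - 12 + 2 \left(\left(-2\right) \left(- \frac{1}{5}\right)\right)} \left(-17\right) + 100\right) - 369 = \left(1 \frac{1}{-3 - 12 + 2 \cdot \frac{2}{5}} \left(-17\right) + 100\right) - 369 = \left(1 \frac{1}{-3 - 12 + \frac{4}{5}} \left(-17\right) + 100\right) - 369 = \left(1 \frac{1}{- \frac{71}{5}} \left(-17\right) + 100\right) - 369 = \left(1 \left(\left(- \frac{5}{71}\right) \left(-17\right)\right) + 100\right) - 369 = \left(1 \cdot \frac{85}{71} + 100\right) - 369 = \left(\frac{85}{71} + 100\right) - 369 = \frac{7185}{71} - 369 = - \frac{19014}{71}$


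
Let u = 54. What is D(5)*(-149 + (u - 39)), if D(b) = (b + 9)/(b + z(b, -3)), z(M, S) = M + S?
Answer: -268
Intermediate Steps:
D(b) = (9 + b)/(-3 + 2*b) (D(b) = (b + 9)/(b + (b - 3)) = (9 + b)/(b + (-3 + b)) = (9 + b)/(-3 + 2*b))
D(5)*(-149 + (u - 39)) = ((9 + 5)/(-3 + 2*5))*(-149 + (54 - 39)) = (14/(-3 + 10))*(-149 + 15) = (14/7)*(-134) = ((⅐)*14)*(-134) = 2*(-134) = -268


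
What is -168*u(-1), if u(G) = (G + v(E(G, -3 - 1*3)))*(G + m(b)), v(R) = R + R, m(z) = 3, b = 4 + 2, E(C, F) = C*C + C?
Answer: 336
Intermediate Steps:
E(C, F) = C + C² (E(C, F) = C² + C = C + C²)
b = 6
v(R) = 2*R
u(G) = (3 + G)*(G + 2*G*(1 + G)) (u(G) = (G + 2*(G*(1 + G)))*(G + 3) = (G + 2*G*(1 + G))*(3 + G) = (3 + G)*(G + 2*G*(1 + G)))
-168*u(-1) = -(-168)*(9 + 2*(-1)² + 9*(-1)) = -(-168)*(9 + 2*1 - 9) = -(-168)*(9 + 2 - 9) = -(-168)*2 = -168*(-2) = 336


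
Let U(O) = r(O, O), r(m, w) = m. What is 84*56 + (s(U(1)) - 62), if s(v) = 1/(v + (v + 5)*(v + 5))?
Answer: 171755/37 ≈ 4642.0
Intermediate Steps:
U(O) = O
s(v) = 1/(v + (5 + v)²) (s(v) = 1/(v + (5 + v)*(5 + v)) = 1/(v + (5 + v)²))
84*56 + (s(U(1)) - 62) = 84*56 + (1/(1 + (5 + 1)²) - 62) = 4704 + (1/(1 + 6²) - 62) = 4704 + (1/(1 + 36) - 62) = 4704 + (1/37 - 62) = 4704 - 2293/37 = 171755/37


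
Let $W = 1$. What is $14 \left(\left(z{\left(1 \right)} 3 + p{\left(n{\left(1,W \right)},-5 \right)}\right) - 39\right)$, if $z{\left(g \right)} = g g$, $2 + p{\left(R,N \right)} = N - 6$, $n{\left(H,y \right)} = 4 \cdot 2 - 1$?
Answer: $-686$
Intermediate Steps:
$n{\left(H,y \right)} = 7$ ($n{\left(H,y \right)} = 8 - 1 = 7$)
$p{\left(R,N \right)} = -8 + N$ ($p{\left(R,N \right)} = -2 + \left(N - 6\right) = -2 + \left(-6 + N\right) = -8 + N$)
$z{\left(g \right)} = g^{2}$
$14 \left(\left(z{\left(1 \right)} 3 + p{\left(n{\left(1,W \right)},-5 \right)}\right) - 39\right) = 14 \left(\left(1^{2} \cdot 3 - 13\right) - 39\right) = 14 \left(\left(1 \cdot 3 - 13\right) - 39\right) = 14 \left(\left(3 - 13\right) - 39\right) = 14 \left(-10 - 39\right) = 14 \left(-49\right) = -686$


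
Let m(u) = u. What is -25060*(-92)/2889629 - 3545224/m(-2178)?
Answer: 5124701752228/3146805981 ≈ 1628.5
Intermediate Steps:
-25060*(-92)/2889629 - 3545224/m(-2178) = -25060*(-92)/2889629 - 3545224/(-2178) = 2305520*(1/2889629) - 3545224*(-1/2178) = 2305520/2889629 + 1772612/1089 = 5124701752228/3146805981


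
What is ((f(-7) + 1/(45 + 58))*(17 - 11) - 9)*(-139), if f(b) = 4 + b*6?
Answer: 3392295/103 ≈ 32935.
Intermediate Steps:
f(b) = 4 + 6*b
((f(-7) + 1/(45 + 58))*(17 - 11) - 9)*(-139) = (((4 + 6*(-7)) + 1/(45 + 58))*(17 - 11) - 9)*(-139) = (((4 - 42) + 1/103)*6 - 9)*(-139) = ((-38 + 1/103)*6 - 9)*(-139) = (-3913/103*6 - 9)*(-139) = (-23478/103 - 9)*(-139) = -24405/103*(-139) = 3392295/103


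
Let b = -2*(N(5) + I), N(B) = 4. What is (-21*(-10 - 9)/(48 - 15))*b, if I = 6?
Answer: -2660/11 ≈ -241.82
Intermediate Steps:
b = -20 (b = -2*(4 + 6) = -2*10 = -20)
(-21*(-10 - 9)/(48 - 15))*b = -21*(-10 - 9)/(48 - 15)*(-20) = -(-399)/33*(-20) = -21*(-19/33)*(-20) = (133/11)*(-20) = -2660/11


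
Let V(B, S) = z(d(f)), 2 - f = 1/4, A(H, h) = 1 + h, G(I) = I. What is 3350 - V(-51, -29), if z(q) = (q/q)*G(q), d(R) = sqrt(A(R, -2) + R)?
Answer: 3350 - sqrt(3)/2 ≈ 3349.1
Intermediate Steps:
f = 7/4 (f = 2 - 1/4 = 7/4 ≈ 1.7500)
d(R) = sqrt(-1 + R) (d(R) = sqrt((1 - 2) + R) = sqrt(-1 + R))
z(q) = q (z(q) = (q/q)*q = 1*q = q)
V(B, S) = sqrt(3)/2 (V(B, S) = sqrt(-1 + 7/4) = sqrt(3/4) = sqrt(3)/2)
3350 - V(-51, -29) = 3350 - sqrt(3)/2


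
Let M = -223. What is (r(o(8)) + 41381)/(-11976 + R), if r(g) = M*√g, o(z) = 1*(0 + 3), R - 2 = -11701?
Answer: -41381/23675 + 223*√3/23675 ≈ -1.7316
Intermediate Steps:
R = -11699 (R = 2 - 11701 = -11699)
o(z) = 3 (o(z) = 1*3 = 3)
r(g) = -223*√g
(r(o(8)) + 41381)/(-11976 + R) = (-223*√3 + 41381)/(-11976 - 11699) = (41381 - 223*√3)/(-23675) = (41381 - 223*√3)*(-1/23675) = -41381/23675 + 223*√3/23675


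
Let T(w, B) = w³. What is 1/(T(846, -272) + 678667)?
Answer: 1/606174403 ≈ 1.6497e-9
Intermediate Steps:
1/(T(846, -272) + 678667) = 1/(846³ + 678667) = 1/(605495736 + 678667) = 1/606174403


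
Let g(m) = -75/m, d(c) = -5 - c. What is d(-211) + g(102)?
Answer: 6979/34 ≈ 205.26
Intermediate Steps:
d(-211) + g(102) = (-5 - 1*(-211)) - 75/102 = (-5 + 211) - 75*1/102 = 206 - 25/34 = 6979/34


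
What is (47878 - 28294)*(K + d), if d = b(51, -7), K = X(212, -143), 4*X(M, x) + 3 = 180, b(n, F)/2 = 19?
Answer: 1610784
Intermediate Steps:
b(n, F) = 38 (b(n, F) = 2*19 = 38)
X(M, x) = 177/4 (X(M, x) = -¾ + (¼)*180 = -¾ + 45 = 177/4)
K = 177/4 ≈ 44.250
d = 38
(47878 - 28294)*(K + d) = (47878 - 28294)*(177/4 + 38) = 19584*(329/4) = 1610784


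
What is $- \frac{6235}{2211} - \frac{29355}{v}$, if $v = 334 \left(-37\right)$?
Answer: $- \frac{12148225}{27323538} \approx -0.44461$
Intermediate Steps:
$v = -12358$
$- \frac{6235}{2211} - \frac{29355}{v} = - \frac{6235}{2211} - \frac{29355}{-12358} = \left(-6235\right) \frac{1}{2211} - - \frac{29355}{12358} = - \frac{6235}{2211} + \frac{29355}{12358} = - \frac{12148225}{27323538}$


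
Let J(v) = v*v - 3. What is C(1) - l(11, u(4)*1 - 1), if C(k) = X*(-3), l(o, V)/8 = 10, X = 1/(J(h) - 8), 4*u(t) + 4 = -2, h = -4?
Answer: -403/5 ≈ -80.600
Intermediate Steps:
J(v) = -3 + v**2 (J(v) = v**2 - 3 = -3 + v**2)
u(t) = -3/2 (u(t) = -1 + (1/4)*(-2) = -1 - 1/2 = -3/2)
X = 1/5 (X = 1/((-3 + (-4)**2) - 8) = 1/((-3 + 16) - 8) = 1/(13 - 8) = 1/5 ≈ 0.20000)
l(o, V) = 80 (l(o, V) = 8*10 = 80)
C(k) = -3/5 (C(k) = (1/5)*(-3) = -3/5)
C(1) - l(11, u(4)*1 - 1) = -3/5 - 1*80 = -3/5 - 80 = -403/5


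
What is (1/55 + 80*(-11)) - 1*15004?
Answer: -873619/55 ≈ -15884.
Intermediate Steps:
(1/55 + 80*(-11)) - 1*15004 = (1/55 - 880) - 15004 = -48399/55 - 15004 = -873619/55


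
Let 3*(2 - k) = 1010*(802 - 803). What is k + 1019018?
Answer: 3058070/3 ≈ 1.0194e+6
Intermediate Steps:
k = 1016/3 (k = 2 - 1010*(802 - 803)/3 = 2 - 1010*(-1)/3 = 2 - 1/3*(-1010) = 2 + 1010/3 = 1016/3 ≈ 338.67)
k + 1019018 = 1016/3 + 1019018 = 3058070/3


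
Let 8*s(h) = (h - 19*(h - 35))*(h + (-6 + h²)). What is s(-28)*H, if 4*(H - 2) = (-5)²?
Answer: 14466375/16 ≈ 9.0415e+5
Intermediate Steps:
H = 33/4 (H = 2 + (¼)*(-5)² = 2 + (¼)*25 = 2 + 25/4 = 33/4 ≈ 8.2500)
s(h) = (665 - 18*h)*(-6 + h + h²)/8 (s(h) = ((h - 19*(h - 35))*(h + (-6 + h²)))/8 = ((h - 19*(-35 + h))*(-6 + h + h²))/8 = ((h + (665 - 19*h))*(-6 + h + h²))/8 = ((665 - 18*h)*(-6 + h + h²))/8 = (665 - 18*h)*(-6 + h + h²)/8)
s(-28)*H = (-1995/4 - 9/4*(-28)³ + (647/8)*(-28)² + (773/8)*(-28))*(33/4) = (-1995/4 - 9/4*(-21952) + (647/8)*784 - 5411/2)*(33/4) = (-1995/4 + 49392 + 63406 - 5411/2)*(33/4) = (438375/4)*(33/4) = 14466375/16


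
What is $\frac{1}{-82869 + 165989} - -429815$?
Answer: $\frac{35726222801}{83120} \approx 4.2982 \cdot 10^{5}$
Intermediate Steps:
$\frac{1}{-82869 + 165989} - -429815 = \frac{1}{83120} + 429815 = \frac{35726222801}{83120}$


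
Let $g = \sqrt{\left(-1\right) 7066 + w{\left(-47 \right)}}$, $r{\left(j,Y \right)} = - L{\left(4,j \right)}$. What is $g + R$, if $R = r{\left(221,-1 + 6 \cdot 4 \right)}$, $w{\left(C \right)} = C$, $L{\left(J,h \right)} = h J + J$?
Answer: $-888 + i \sqrt{7113} \approx -888.0 + 84.339 i$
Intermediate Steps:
$L{\left(J,h \right)} = J + J h$ ($L{\left(J,h \right)} = J h + J = J + J h$)
$r{\left(j,Y \right)} = -4 - 4 j$ ($r{\left(j,Y \right)} = - 4 \left(1 + j\right) = - (4 + 4 j) = -4 - 4 j$)
$R = -888$ ($R = -4 - 884 = -888$)
$g = i \sqrt{7113}$ ($g = \sqrt{\left(-1\right) 7066 - 47} = \sqrt{-7066 - 47} = \sqrt{-7113} = i \sqrt{7113} \approx 84.339 i$)
$g + R = i \sqrt{7113} - 888 = -888 + i \sqrt{7113}$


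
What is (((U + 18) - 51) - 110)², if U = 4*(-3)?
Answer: 24025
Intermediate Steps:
U = -12
(((U + 18) - 51) - 110)² = (((-12 + 18) - 51) - 110)² = ((6 - 51) - 110)² = (-45 - 110)² = (-155)² = 24025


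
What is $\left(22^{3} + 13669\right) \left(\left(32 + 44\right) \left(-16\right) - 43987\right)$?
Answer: $-1099201351$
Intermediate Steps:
$\left(22^{3} + 13669\right) \left(\left(32 + 44\right) \left(-16\right) - 43987\right) = \left(10648 + 13669\right) \left(76 \left(-16\right) - 43987\right) = 24317 \left(-1216 - 43987\right) = 24317 \left(-45203\right) = -1099201351$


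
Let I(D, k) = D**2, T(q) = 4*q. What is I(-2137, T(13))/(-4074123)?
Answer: -4566769/4074123 ≈ -1.1209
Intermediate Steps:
I(-2137, T(13))/(-4074123) = (-2137)**2/(-4074123) = 4566769*(-1/4074123) = -4566769/4074123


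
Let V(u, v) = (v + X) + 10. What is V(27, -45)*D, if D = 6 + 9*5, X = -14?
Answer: -2499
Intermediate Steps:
V(u, v) = -4 + v (V(u, v) = (v - 14) + 10 = (-14 + v) + 10 = -4 + v)
D = 51 (D = 6 + 45 = 51)
V(27, -45)*D = (-4 - 45)*51 = -49*51 = -2499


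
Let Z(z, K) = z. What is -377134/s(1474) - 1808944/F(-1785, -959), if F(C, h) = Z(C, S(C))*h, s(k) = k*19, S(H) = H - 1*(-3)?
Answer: -348122461937/23970545445 ≈ -14.523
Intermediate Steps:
S(H) = 3 + H (S(H) = H + 3 = 3 + H)
s(k) = 19*k
F(C, h) = C*h
-377134/s(1474) - 1808944/F(-1785, -959) = -377134/(19*1474) - 1808944/((-1785*(-959))) = -377134/28006 - 1808944/1711815 = -377134*1/28006 - 1808944*1/1711815 = -188567/14003 - 1808944/1711815 = -348122461937/23970545445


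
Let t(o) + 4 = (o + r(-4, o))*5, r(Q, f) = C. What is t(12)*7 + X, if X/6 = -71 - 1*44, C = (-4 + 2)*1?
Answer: -368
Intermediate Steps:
C = -2 (C = -2*1 = -2)
X = -690 (X = 6*(-71 - 1*44) = 6*(-71 - 44) = 6*(-115) = -690)
r(Q, f) = -2
t(o) = -14 + 5*o (t(o) = -4 + (o - 2)*5 = -4 + (-2 + o)*5 = -4 + (-10 + 5*o) = -14 + 5*o)
t(12)*7 + X = (-14 + 5*12)*7 - 690 = (-14 + 60)*7 - 690 = 46*7 - 690 = 322 - 690 = -368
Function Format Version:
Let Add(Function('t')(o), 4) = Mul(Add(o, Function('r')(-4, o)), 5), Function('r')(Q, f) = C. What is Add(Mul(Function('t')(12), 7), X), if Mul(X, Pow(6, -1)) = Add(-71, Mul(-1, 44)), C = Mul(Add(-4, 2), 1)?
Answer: -368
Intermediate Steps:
C = -2 (C = Mul(-2, 1) = -2)
X = -690 (X = Mul(6, Add(-71, Mul(-1, 44))) = Mul(6, Add(-71, -44)) = Mul(6, -115) = -690)
Function('r')(Q, f) = -2
Function('t')(o) = Add(-14, Mul(5, o)) (Function('t')(o) = Add(-4, Mul(Add(o, -2), 5)) = Add(-4, Mul(Add(-2, o), 5)) = Add(-4, Add(-10, Mul(5, o))) = Add(-14, Mul(5, o)))
Add(Mul(Function('t')(12), 7), X) = Add(Mul(Add(-14, Mul(5, 12)), 7), -690) = Add(Mul(Add(-14, 60), 7), -690) = Add(Mul(46, 7), -690) = Add(322, -690) = -368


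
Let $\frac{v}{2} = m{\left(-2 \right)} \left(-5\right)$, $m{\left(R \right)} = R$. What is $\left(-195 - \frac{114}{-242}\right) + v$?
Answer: $- \frac{21118}{121} \approx -174.53$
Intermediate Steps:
$v = 20$ ($v = 2 \left(\left(-2\right) \left(-5\right)\right) = 2 \cdot 10 = 20$)
$\left(-195 - \frac{114}{-242}\right) + v = \left(-195 - \frac{114}{-242}\right) + 20 = \left(-195 - - \frac{57}{121}\right) + 20 = \left(-195 + \frac{57}{121}\right) + 20 = - \frac{23538}{121} + 20 = - \frac{21118}{121}$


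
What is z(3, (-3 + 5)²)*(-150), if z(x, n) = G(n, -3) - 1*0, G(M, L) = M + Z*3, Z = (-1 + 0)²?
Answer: -1050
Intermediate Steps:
Z = 1 (Z = (-1)² = 1)
G(M, L) = 3 + M (G(M, L) = M + 1*3 = M + 3 = 3 + M)
z(x, n) = 3 + n (z(x, n) = (3 + n) - 1*0 = (3 + n) + 0 = 3 + n)
z(3, (-3 + 5)²)*(-150) = (3 + (-3 + 5)²)*(-150) = (3 + 2²)*(-150) = (3 + 4)*(-150) = 7*(-150) = -1050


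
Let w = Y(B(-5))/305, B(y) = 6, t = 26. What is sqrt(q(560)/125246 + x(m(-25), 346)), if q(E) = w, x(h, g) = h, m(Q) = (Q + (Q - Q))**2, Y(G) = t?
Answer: 6*sqrt(6333516899262245)/19100015 ≈ 25.000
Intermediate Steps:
Y(G) = 26
m(Q) = Q**2 (m(Q) = (Q + 0)**2 = Q**2)
w = 26/305 ≈ 0.085246
q(E) = 26/305
sqrt(q(560)/125246 + x(m(-25), 346)) = sqrt((26/305)/125246 + (-25)**2) = sqrt((26/305)*(1/125246) + 625) = sqrt(13/19100015 + 625) = sqrt(11937509388/19100015) = 6*sqrt(6333516899262245)/19100015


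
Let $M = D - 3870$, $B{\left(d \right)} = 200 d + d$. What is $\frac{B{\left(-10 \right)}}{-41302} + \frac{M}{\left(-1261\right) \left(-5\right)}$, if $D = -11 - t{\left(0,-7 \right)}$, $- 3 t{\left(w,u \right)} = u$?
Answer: $- \frac{44314915}{78122733} \approx -0.56725$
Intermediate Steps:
$B{\left(d \right)} = 201 d$
$t{\left(w,u \right)} = - \frac{u}{3}$
$D = - \frac{40}{3}$ ($D = -11 - \left(- \frac{1}{3}\right) \left(-7\right) = -11 - \frac{7}{3} = - \frac{40}{3} \approx -13.333$)
$M = - \frac{11650}{3}$ ($M = - \frac{40}{3} - 3870 = - \frac{11650}{3} \approx -3883.3$)
$\frac{B{\left(-10 \right)}}{-41302} + \frac{M}{\left(-1261\right) \left(-5\right)} = \frac{201 \left(-10\right)}{-41302} - \frac{11650}{3 \left(\left(-1261\right) \left(-5\right)\right)} = \left(-2010\right) \left(- \frac{1}{41302}\right) - \frac{11650}{3 \cdot 6305} = \frac{1005}{20651} - \frac{2330}{3783} = - \frac{44314915}{78122733}$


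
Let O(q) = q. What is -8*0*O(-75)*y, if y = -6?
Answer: 0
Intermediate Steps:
-8*0*O(-75)*y = -8*0*(-75*(-6)) = -0*450 = -1*0 = 0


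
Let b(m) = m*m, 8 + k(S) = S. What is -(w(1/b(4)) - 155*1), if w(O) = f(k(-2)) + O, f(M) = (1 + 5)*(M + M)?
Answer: 4399/16 ≈ 274.94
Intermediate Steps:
k(S) = -8 + S
f(M) = 12*M (f(M) = 6*(2*M) = 12*M)
b(m) = m²
w(O) = -120 + O (w(O) = 12*(-8 - 2) + O = 12*(-10) + O = -120 + O)
-(w(1/b(4)) - 155*1) = -((-120 + 1/(4²)) - 155*1) = -((-120 + 1/16) - 155) = -(-1919/16 - 155) = -1*(-4399/16) = 4399/16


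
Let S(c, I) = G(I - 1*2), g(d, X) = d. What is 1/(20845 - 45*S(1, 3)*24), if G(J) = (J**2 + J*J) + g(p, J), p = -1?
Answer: 1/19765 ≈ 5.0595e-5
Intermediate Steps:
G(J) = -1 + 2*J**2 (G(J) = (J**2 + J*J) - 1 = (J**2 + J**2) - 1 = 2*J**2 - 1 = -1 + 2*J**2)
S(c, I) = -1 + 2*(-2 + I)**2 (S(c, I) = -1 + 2*(I - 1*2)**2 = -1 + 2*(I - 2)**2 = -1 + 2*(-2 + I)**2)
1/(20845 - 45*S(1, 3)*24) = 1/(20845 - 45*(-1 + 2*(-2 + 3)**2)*24) = 1/(20845 - 45*(-1 + 2*1**2)*24) = 1/(20845 - 45*(-1 + 2*1)*24) = 1/(20845 - 45*(-1 + 2)*24) = 1/(20845 - 45*1*24) = 1/(20845 - 45*24) = 1/(20845 - 1080) = 1/19765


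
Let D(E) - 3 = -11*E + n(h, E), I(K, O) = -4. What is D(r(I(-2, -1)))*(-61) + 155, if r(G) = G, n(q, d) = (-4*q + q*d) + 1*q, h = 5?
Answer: -577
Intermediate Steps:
n(q, d) = -3*q + d*q (n(q, d) = (-4*q + d*q) + q = -3*q + d*q)
D(E) = -12 - 6*E (D(E) = 3 + (-11*E + 5*(-3 + E)) = 3 + (-11*E + (-15 + 5*E)) = 3 + (-15 - 6*E) = -12 - 6*E)
D(r(I(-2, -1)))*(-61) + 155 = (-12 - 6*(-4))*(-61) + 155 = (-12 + 24)*(-61) + 155 = 12*(-61) + 155 = -732 + 155 = -577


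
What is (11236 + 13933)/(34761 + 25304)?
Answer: 25169/60065 ≈ 0.41903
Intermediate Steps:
(11236 + 13933)/(34761 + 25304) = 25169/60065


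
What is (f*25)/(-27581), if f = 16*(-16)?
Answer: 6400/27581 ≈ 0.23204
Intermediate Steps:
f = -256
(f*25)/(-27581) = -256*25/(-27581) = -6400*(-1/27581) = 6400/27581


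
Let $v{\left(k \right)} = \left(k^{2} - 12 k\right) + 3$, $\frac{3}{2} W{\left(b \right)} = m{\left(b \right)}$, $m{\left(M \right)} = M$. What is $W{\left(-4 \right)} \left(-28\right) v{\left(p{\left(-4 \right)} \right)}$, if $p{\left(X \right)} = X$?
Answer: $\frac{15008}{3} \approx 5002.7$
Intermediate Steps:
$W{\left(b \right)} = \frac{2 b}{3}$
$v{\left(k \right)} = 3 + k^{2} - 12 k$
$W{\left(-4 \right)} \left(-28\right) v{\left(p{\left(-4 \right)} \right)} = \frac{2}{3} \left(-4\right) \left(-28\right) \left(3 + \left(-4\right)^{2} - -48\right) = \left(- \frac{8}{3}\right) \left(-28\right) \left(3 + 16 + 48\right) = \frac{224}{3} \cdot 67 = \frac{15008}{3}$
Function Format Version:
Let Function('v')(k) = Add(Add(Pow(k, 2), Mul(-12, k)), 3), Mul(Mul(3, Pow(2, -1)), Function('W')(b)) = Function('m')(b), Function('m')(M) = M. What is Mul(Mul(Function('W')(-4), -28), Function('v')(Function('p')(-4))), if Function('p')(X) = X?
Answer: Rational(15008, 3) ≈ 5002.7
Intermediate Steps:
Function('W')(b) = Mul(Rational(2, 3), b)
Function('v')(k) = Add(3, Pow(k, 2), Mul(-12, k))
Mul(Mul(Function('W')(-4), -28), Function('v')(Function('p')(-4))) = Mul(Mul(Mul(Rational(2, 3), -4), -28), Add(3, Pow(-4, 2), Mul(-12, -4))) = Mul(Mul(Rational(-8, 3), -28), Add(3, 16, 48)) = Mul(Rational(224, 3), 67) = Rational(15008, 3)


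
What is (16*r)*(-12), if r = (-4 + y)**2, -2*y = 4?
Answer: -6912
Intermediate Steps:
y = -2 (y = -1/2*4 = -2)
r = 36 (r = (-4 - 2)**2 = (-6)**2 = 36)
(16*r)*(-12) = (16*36)*(-12) = 576*(-12) = -6912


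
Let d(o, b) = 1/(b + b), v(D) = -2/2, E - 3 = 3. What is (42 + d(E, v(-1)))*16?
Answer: 664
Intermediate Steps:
E = 6 (E = 3 + 3 = 6)
v(D) = -1 (v(D) = -2*½ = -1)
d(o, b) = 1/(2*b)
(42 + d(E, v(-1)))*16 = (42 + (½)/(-1))*16 = (42 + (½)*(-1))*16 = (42 - ½)*16 = (83/2)*16 = 664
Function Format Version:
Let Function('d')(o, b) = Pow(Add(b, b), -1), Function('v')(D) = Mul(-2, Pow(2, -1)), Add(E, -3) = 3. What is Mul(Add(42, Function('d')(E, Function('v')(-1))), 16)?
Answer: 664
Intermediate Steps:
E = 6 (E = Add(3, 3) = 6)
Function('v')(D) = -1 (Function('v')(D) = Mul(-2, Rational(1, 2)) = -1)
Function('d')(o, b) = Mul(Rational(1, 2), Pow(b, -1)) (Function('d')(o, b) = Pow(Mul(2, b), -1) = Mul(Rational(1, 2), Pow(b, -1)))
Mul(Add(42, Function('d')(E, Function('v')(-1))), 16) = Mul(Add(42, Mul(Rational(1, 2), Pow(-1, -1))), 16) = Mul(Add(42, Mul(Rational(1, 2), -1)), 16) = Mul(Add(42, Rational(-1, 2)), 16) = Mul(Rational(83, 2), 16) = 664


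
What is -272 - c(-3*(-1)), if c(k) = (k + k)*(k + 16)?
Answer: -386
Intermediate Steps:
c(k) = 2*k*(16 + k) (c(k) = (2*k)*(16 + k) = 2*k*(16 + k))
-272 - c(-3*(-1)) = -272 - 2*(-3*(-1))*(16 - 3*(-1)) = -272 - 2*3*(16 + 3) = -272 - 2*3*19 = -272 - 1*114 = -272 - 114 = -386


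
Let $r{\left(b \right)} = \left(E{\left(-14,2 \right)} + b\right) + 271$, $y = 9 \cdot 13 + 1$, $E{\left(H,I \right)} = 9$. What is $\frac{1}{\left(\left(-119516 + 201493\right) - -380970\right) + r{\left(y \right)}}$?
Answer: $\frac{1}{463345} \approx 2.1582 \cdot 10^{-6}$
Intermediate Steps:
$y = 118$ ($y = 117 + 1 = 118$)
$r{\left(b \right)} = 280 + b$ ($r{\left(b \right)} = \left(9 + b\right) + 271 = 280 + b$)
$\frac{1}{\left(\left(-119516 + 201493\right) - -380970\right) + r{\left(y \right)}} = \frac{1}{\left(\left(-119516 + 201493\right) - -380970\right) + \left(280 + 118\right)} = \frac{1}{\left(81977 + 380970\right) + 398} = \frac{1}{462947 + 398} = \frac{1}{463345}$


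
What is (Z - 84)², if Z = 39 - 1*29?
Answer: 5476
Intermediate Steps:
Z = 10 (Z = 39 - 29 = 10)
(Z - 84)² = (10 - 84)² = (-74)² = 5476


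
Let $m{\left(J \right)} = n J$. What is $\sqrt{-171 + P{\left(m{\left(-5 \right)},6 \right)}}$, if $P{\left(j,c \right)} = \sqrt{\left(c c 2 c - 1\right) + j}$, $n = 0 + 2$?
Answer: $\sqrt{-171 + \sqrt{421}} \approx 12.267 i$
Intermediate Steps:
$n = 2$
$m{\left(J \right)} = 2 J$
$P{\left(j,c \right)} = \sqrt{-1 + j + 2 c^{3}}$ ($P{\left(j,c \right)} = \sqrt{\left(c 2 c c - 1\right) + j} = \sqrt{\left(c 2 c^{2} - 1\right) + j} = \sqrt{\left(2 c^{3} - 1\right) + j} = \sqrt{\left(-1 + 2 c^{3}\right) + j} = \sqrt{-1 + j + 2 c^{3}}$)
$\sqrt{-171 + P{\left(m{\left(-5 \right)},6 \right)}} = \sqrt{-171 + \sqrt{-1 + 2 \left(-5\right) + 2 \cdot 6^{3}}} = \sqrt{-171 + \sqrt{-1 - 10 + 2 \cdot 216}} = \sqrt{-171 + \sqrt{-1 - 10 + 432}} = \sqrt{-171 + \sqrt{421}}$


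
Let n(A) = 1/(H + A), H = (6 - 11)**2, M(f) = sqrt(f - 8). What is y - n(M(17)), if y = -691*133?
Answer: -2573285/28 ≈ -91903.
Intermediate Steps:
M(f) = sqrt(-8 + f)
H = 25 (H = (-5)**2 = 25)
n(A) = 1/(25 + A)
y = -91903
y - n(M(17)) = -91903 - 1/(25 + sqrt(-8 + 17)) = -91903 - 1/(25 + sqrt(9)) = -91903 - 1/(25 + 3) = -91903 - 1/28 = -2573285/28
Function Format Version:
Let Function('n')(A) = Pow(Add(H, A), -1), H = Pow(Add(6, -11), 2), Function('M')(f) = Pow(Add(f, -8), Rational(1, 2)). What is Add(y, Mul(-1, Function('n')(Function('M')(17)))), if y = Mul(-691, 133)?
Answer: Rational(-2573285, 28) ≈ -91903.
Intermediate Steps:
Function('M')(f) = Pow(Add(-8, f), Rational(1, 2))
H = 25 (H = Pow(-5, 2) = 25)
Function('n')(A) = Pow(Add(25, A), -1)
y = -91903
Add(y, Mul(-1, Function('n')(Function('M')(17)))) = Add(-91903, Mul(-1, Pow(Add(25, Pow(Add(-8, 17), Rational(1, 2))), -1))) = Add(-91903, Mul(-1, Pow(Add(25, Pow(9, Rational(1, 2))), -1))) = Add(-91903, Mul(-1, Pow(Add(25, 3), -1))) = Add(-91903, Mul(-1, Pow(28, -1))) = Add(-91903, Mul(-1, Rational(1, 28))) = Add(-91903, Rational(-1, 28)) = Rational(-2573285, 28)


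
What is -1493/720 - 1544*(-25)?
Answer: 27790507/720 ≈ 38598.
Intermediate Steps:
-1493/720 - 1544*(-25) = -1493*1/720 + 38600 = -1493/720 + 38600 = 27790507/720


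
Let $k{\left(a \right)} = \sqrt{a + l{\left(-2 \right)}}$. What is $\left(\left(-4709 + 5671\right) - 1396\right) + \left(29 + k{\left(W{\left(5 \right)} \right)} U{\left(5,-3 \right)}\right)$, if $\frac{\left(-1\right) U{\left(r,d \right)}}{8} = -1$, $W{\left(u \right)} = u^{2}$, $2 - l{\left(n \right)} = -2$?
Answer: $-405 + 8 \sqrt{29} \approx -361.92$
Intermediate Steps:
$l{\left(n \right)} = 4$ ($l{\left(n \right)} = 2 - -2 = 2 + 2 = 4$)
$k{\left(a \right)} = \sqrt{4 + a}$ ($k{\left(a \right)} = \sqrt{a + 4} = \sqrt{4 + a}$)
$U{\left(r,d \right)} = 8$ ($U{\left(r,d \right)} = \left(-8\right) \left(-1\right) = 8$)
$\left(\left(-4709 + 5671\right) - 1396\right) + \left(29 + k{\left(W{\left(5 \right)} \right)} U{\left(5,-3 \right)}\right) = \left(\left(-4709 + 5671\right) - 1396\right) + \left(29 + \sqrt{4 + 5^{2}} \cdot 8\right) = \left(962 - 1396\right) + \left(29 + \sqrt{4 + 25} \cdot 8\right) = -434 + \left(29 + \sqrt{29} \cdot 8\right) = -434 + \left(29 + 8 \sqrt{29}\right) = -405 + 8 \sqrt{29}$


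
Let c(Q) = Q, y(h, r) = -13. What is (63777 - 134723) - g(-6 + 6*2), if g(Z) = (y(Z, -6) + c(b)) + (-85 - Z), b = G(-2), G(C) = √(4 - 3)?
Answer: -70843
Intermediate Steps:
G(C) = 1 (G(C) = √1 = 1)
b = 1
g(Z) = -97 - Z (g(Z) = (-13 + 1) + (-85 - Z) = -12 + (-85 - Z) = -97 - Z)
(63777 - 134723) - g(-6 + 6*2) = (63777 - 134723) - (-97 - (-6 + 6*2)) = -70946 - (-97 - (-6 + 12)) = -70946 - (-97 - 1*6) = -70946 - (-97 - 6) = -70946 - 1*(-103) = -70946 + 103 = -70843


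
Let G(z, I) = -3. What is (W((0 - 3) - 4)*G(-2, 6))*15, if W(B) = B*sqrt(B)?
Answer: 315*I*sqrt(7) ≈ 833.41*I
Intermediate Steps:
W(B) = B**(3/2)
(W((0 - 3) - 4)*G(-2, 6))*15 = (((0 - 3) - 4)**(3/2)*(-3))*15 = ((-3 - 4)**(3/2)*(-3))*15 = ((-7)**(3/2)*(-3))*15 = (-7*I*sqrt(7)*(-3))*15 = (21*I*sqrt(7))*15 = 315*I*sqrt(7)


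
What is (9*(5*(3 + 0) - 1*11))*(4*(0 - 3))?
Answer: -432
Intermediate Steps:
(9*(5*(3 + 0) - 1*11))*(4*(0 - 3)) = (9*(5*3 - 11))*(4*(-3)) = (9*(15 - 11))*(-12) = (9*4)*(-12) = 36*(-12) = -432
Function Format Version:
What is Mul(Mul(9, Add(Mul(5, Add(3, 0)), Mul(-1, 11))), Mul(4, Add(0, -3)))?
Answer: -432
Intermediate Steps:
Mul(Mul(9, Add(Mul(5, Add(3, 0)), Mul(-1, 11))), Mul(4, Add(0, -3))) = Mul(Mul(9, Add(Mul(5, 3), -11)), Mul(4, -3)) = Mul(Mul(9, Add(15, -11)), -12) = Mul(Mul(9, 4), -12) = Mul(36, -12) = -432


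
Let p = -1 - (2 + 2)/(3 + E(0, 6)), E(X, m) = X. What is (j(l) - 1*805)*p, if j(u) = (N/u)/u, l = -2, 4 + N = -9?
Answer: 22631/12 ≈ 1885.9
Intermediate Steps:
N = -13 (N = -4 - 9 = -13)
j(u) = -13/u² (j(u) = (-13/u)/u = -13/u²)
p = -7/3 (p = -1 - (2 + 2)/(3 + 0) = -1 - 4/3 = -7/3 ≈ -2.3333)
(j(l) - 1*805)*p = (-13/(-2)² - 1*805)*(-7/3) = (-13*¼ - 805)*(-7/3) = (-13/4 - 805)*(-7/3) = -3233/4*(-7/3) = 22631/12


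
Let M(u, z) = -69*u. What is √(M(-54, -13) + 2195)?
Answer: √5921 ≈ 76.948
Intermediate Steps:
√(M(-54, -13) + 2195) = √(-69*(-54) + 2195) = √(3726 + 2195) = √5921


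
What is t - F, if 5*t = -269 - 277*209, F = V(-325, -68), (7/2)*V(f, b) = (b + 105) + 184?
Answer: -409344/35 ≈ -11696.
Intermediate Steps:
V(f, b) = 578/7 + 2*b/7 (V(f, b) = 2*((b + 105) + 184)/7 = 2*((105 + b) + 184)/7 = 2*(289 + b)/7 = 578/7 + 2*b/7)
F = 442/7 (F = 578/7 + (2/7)*(-68) = 578/7 - 136/7 = 442/7 ≈ 63.143)
t = -58162/5 (t = (-269 - 277*209)/5 = (-269 - 57893)/5 = (⅕)*(-58162) = -58162/5 ≈ -11632.)
t - F = -58162/5 - 1*442/7 = -58162/5 - 442/7 = -409344/35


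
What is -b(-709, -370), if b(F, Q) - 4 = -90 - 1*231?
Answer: 317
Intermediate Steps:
b(F, Q) = -317 (b(F, Q) = 4 + (-90 - 1*231) = 4 + (-90 - 231) = 4 - 321 = -317)
-b(-709, -370) = -1*(-317) = 317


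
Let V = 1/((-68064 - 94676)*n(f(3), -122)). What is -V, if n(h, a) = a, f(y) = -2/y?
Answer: -1/19854280 ≈ -5.0367e-8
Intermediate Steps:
V = 1/19854280 (V = 1/(-68064 - 94676*(-122)) = -1/122/(-162740) = -1/162740*(-1/122) = 1/19854280 ≈ 5.0367e-8)
-V = -1*1/19854280 = -1/19854280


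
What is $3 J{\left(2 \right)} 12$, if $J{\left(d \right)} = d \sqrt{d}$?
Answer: $72 \sqrt{2} \approx 101.82$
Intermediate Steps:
$J{\left(d \right)} = d^{\frac{3}{2}}$
$3 J{\left(2 \right)} 12 = 3 \cdot 2^{\frac{3}{2}} \cdot 12 = 3 \cdot 2 \sqrt{2} \cdot 12 = 6 \sqrt{2} \cdot 12 = 72 \sqrt{2}$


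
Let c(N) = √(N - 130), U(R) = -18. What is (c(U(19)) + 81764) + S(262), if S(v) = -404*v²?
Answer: -27650412 + 2*I*√37 ≈ -2.765e+7 + 12.166*I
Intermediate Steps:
c(N) = √(-130 + N)
(c(U(19)) + 81764) + S(262) = (√(-130 - 18) + 81764) - 404*262² = (√(-148) + 81764) - 404*68644 = (2*I*√37 + 81764) - 27732176 = (81764 + 2*I*√37) - 27732176 = -27650412 + 2*I*√37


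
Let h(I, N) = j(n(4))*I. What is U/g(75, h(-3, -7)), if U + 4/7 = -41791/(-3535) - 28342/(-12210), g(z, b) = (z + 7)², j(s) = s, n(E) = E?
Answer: 395806/196097055 ≈ 0.0020184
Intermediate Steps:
h(I, N) = 4*I
g(z, b) = (7 + z)²
U = 1583224/116655 (U = -4/7 + (-41791/(-3535) - 28342/(-12210)) = -4/7 + (-41791*(-1/3535) - 28342*(-1/12210)) = -4/7 + (41791/3535 + 383/165) = -4/7 + 1649884/116655 = 1583224/116655 ≈ 13.572)
U/g(75, h(-3, -7)) = 1583224/(116655*((7 + 75)²)) = 1583224/(116655*(82²)) = (1583224/116655)/6724 = (1583224/116655)*(1/6724) = 395806/196097055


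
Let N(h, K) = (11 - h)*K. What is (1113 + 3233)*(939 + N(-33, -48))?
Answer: -5097858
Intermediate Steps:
N(h, K) = K*(11 - h)
(1113 + 3233)*(939 + N(-33, -48)) = (1113 + 3233)*(939 - 48*(11 - 1*(-33))) = 4346*(939 - 48*(11 + 33)) = 4346*(939 - 48*44) = 4346*(939 - 2112) = 4346*(-1173) = -5097858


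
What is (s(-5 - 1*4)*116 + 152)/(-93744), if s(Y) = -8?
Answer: 97/11718 ≈ 0.0082779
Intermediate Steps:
(s(-5 - 1*4)*116 + 152)/(-93744) = (-8*116 + 152)/(-93744) = (-928 + 152)*(-1/93744) = -776*(-1/93744) = 97/11718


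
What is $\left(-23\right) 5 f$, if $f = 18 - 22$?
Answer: $460$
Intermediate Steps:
$f = -4$ ($f = 18 - 22 = -4$)
$\left(-23\right) 5 f = \left(-23\right) 5 \left(-4\right) = \left(-115\right) \left(-4\right) = 460$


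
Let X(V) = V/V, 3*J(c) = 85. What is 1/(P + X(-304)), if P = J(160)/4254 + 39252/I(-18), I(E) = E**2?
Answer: 38286/4676819 ≈ 0.0081863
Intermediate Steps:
J(c) = 85/3 (J(c) = (1/3)*85 = 85/3)
P = 4638533/38286 (P = (85/3)/4254 + 39252/((-18)**2) = (85/3)*(1/4254) + 39252/324 = 85/12762 + 39252*(1/324) = 85/12762 + 3271/27 = 4638533/38286 ≈ 121.15)
X(V) = 1
1/(P + X(-304)) = 1/(4638533/38286 + 1) = 1/(4676819/38286) = 38286/4676819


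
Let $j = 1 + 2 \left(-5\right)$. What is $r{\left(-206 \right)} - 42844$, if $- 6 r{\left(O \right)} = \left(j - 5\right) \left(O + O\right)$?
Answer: $- \frac{131416}{3} \approx -43805.0$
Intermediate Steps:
$j = -9$ ($j = 1 - 10 = -9$)
$r{\left(O \right)} = \frac{14 O}{3}$ ($r{\left(O \right)} = - \frac{\left(-9 - 5\right) \left(O + O\right)}{6} = - \frac{\left(-14\right) 2 O}{6} = - \frac{\left(-28\right) O}{6} = \frac{14 O}{3}$)
$r{\left(-206 \right)} - 42844 = \frac{14}{3} \left(-206\right) - 42844 = - \frac{2884}{3} - 42844 = - \frac{131416}{3}$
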